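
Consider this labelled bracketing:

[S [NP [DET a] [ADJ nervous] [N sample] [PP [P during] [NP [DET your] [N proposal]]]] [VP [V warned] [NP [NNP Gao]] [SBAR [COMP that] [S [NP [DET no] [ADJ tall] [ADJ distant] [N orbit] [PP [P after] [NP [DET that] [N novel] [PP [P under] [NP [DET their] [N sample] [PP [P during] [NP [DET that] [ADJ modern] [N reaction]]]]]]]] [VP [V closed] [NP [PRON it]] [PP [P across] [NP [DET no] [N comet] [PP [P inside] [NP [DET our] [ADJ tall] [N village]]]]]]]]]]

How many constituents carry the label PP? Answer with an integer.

6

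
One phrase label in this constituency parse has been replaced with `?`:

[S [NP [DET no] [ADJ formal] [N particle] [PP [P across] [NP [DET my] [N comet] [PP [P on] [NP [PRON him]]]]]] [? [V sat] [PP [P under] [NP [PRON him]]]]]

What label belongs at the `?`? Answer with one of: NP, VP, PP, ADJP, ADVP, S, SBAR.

VP

A constituent whose immediate children are V 'sat', PP is a verb phrase: VP.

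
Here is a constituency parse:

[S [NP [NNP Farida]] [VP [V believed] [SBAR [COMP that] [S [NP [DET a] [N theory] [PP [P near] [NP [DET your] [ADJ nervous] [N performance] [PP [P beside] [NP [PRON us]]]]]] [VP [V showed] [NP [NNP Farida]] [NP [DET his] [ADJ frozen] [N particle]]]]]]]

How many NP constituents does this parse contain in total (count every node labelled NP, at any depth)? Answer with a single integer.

Listing each NP by its span: [NP Farida]; [NP a theory near your nervous performance beside us]; [NP your nervous performance beside us]; [NP us]; [NP Farida]; [NP his frozen particle] — that makes 6.

6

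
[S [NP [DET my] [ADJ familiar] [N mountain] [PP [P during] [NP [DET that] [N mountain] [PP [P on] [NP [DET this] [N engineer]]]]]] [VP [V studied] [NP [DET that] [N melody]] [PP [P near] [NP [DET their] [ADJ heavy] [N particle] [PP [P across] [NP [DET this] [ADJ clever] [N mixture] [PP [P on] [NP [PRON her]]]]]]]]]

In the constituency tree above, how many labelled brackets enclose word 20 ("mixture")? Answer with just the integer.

7

The word sits inside N, which is inside NP, inside PP, inside NP, inside PP, inside VP, inside S — 7 brackets in all.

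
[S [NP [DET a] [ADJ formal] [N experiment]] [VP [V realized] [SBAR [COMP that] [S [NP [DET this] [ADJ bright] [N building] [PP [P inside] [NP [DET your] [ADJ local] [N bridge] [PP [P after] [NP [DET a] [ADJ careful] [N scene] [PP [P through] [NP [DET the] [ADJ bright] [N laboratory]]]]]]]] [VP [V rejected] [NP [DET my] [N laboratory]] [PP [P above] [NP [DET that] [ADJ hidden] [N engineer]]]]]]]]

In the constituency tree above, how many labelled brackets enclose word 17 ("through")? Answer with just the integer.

Counting open brackets not yet closed at "through": [S [VP [SBAR [S [NP [PP [NP [PP [NP [PP [P = 11.

11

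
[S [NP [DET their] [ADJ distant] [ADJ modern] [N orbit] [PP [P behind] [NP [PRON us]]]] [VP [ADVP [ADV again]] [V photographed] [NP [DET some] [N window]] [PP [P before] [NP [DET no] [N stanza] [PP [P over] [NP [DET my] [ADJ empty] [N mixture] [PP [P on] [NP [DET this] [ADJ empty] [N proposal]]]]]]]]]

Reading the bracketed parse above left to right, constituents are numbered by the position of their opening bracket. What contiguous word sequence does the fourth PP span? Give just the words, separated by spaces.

In left-to-right order the PP constituents are "behind us"; "before no stanza over my empty mixture on this empty proposal"; "over my empty mixture on this empty proposal"; "on this empty proposal". Number 4 is "on this empty proposal".

on this empty proposal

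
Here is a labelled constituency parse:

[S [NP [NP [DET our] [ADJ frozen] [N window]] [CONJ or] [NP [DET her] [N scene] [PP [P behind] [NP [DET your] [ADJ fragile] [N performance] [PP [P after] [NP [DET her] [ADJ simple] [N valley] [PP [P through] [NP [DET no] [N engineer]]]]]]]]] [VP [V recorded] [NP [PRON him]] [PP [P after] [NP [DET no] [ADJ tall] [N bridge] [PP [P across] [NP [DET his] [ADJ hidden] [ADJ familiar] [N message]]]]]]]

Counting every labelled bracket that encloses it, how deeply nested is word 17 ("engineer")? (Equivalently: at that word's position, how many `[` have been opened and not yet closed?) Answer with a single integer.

The word sits inside N, which is inside NP, inside PP, inside NP, inside PP, inside NP, inside PP, inside NP, inside NP, inside S — 10 brackets in all.

10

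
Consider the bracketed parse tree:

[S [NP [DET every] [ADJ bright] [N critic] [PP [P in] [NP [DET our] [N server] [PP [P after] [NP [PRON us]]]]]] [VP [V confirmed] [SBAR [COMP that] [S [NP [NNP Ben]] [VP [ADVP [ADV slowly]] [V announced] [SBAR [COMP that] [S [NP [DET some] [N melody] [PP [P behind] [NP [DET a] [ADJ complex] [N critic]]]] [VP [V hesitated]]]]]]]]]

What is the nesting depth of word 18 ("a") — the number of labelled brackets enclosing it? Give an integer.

11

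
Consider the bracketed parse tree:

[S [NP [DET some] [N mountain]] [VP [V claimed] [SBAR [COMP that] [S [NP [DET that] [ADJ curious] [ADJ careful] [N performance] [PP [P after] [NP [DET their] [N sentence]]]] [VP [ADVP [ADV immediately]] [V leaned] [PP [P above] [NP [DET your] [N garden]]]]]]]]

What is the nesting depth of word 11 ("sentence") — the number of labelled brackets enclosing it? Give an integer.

8

The word sits inside N, which is inside NP, inside PP, inside NP, inside S, inside SBAR, inside VP, inside S — 8 brackets in all.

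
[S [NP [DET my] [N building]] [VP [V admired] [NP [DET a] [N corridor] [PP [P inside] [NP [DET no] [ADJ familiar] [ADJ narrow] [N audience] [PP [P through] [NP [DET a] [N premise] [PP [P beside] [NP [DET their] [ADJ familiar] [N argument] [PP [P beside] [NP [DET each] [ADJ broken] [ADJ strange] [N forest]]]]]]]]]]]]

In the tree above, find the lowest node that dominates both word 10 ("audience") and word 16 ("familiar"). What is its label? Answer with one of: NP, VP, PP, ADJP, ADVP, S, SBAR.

NP

Word 10 lies under S → VP → NP → PP → NP → N; word 16 lies under S → VP → NP → PP → NP → PP → NP → PP → NP → ADJ. The lowest shared node is the NP.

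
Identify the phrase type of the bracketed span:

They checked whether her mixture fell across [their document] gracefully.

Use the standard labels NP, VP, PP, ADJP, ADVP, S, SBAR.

"document" is the head of the bracketed span, so the span is a noun phrase: NP.

NP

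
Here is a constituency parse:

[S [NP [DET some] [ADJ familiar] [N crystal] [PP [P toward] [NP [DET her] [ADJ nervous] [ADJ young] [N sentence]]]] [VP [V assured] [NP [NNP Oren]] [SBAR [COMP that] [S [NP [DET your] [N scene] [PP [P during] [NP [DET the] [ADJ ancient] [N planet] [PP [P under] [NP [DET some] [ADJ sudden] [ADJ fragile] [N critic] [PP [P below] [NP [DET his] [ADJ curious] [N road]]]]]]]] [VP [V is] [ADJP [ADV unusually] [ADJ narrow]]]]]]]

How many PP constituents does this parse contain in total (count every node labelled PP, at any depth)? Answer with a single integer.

The PP constituents are: [PP toward her nervous young sentence]; [PP during the ancient planet under some sudden fragile critic below his curious road]; [PP under some sudden fragile critic below his curious road]; [PP below his curious road]. Total: 4.

4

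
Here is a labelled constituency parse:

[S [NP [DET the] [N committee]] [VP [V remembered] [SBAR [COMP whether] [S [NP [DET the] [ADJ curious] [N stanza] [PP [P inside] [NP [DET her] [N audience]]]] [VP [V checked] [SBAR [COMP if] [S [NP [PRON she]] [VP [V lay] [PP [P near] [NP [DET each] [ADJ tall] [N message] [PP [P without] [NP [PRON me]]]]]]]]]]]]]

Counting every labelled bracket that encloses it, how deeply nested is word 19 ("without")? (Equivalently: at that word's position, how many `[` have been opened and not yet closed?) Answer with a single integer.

12

Path from the root down to the word: S → VP → SBAR → S → VP → SBAR → S → VP → PP → NP → PP → P. That is 12 enclosing brackets.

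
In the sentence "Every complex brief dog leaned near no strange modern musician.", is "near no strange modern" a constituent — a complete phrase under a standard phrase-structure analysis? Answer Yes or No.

"near" belongs to the preposition "near" while "modern" belongs to the noun phrase "no strange modern musician"; a span that runs across that boundary is not a single phrase.

No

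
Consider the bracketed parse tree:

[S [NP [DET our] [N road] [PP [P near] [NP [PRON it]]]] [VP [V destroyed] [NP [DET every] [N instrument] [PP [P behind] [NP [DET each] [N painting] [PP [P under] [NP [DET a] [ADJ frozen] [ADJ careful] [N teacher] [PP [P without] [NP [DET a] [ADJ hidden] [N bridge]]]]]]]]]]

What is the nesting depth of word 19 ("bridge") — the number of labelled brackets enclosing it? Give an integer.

Path from the root down to the word: S → VP → NP → PP → NP → PP → NP → PP → NP → N. That is 10 enclosing brackets.

10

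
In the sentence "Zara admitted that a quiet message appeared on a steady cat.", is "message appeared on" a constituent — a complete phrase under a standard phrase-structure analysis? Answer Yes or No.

No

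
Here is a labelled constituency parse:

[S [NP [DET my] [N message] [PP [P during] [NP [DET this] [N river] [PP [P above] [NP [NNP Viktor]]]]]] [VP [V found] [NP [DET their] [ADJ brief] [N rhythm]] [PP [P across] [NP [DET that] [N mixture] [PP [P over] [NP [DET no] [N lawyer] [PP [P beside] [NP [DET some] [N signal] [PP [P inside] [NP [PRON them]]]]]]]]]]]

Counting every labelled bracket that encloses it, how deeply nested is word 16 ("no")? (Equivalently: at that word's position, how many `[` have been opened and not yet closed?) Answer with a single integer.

7

Counting open brackets not yet closed at "no": [S [VP [PP [NP [PP [NP [DET = 7.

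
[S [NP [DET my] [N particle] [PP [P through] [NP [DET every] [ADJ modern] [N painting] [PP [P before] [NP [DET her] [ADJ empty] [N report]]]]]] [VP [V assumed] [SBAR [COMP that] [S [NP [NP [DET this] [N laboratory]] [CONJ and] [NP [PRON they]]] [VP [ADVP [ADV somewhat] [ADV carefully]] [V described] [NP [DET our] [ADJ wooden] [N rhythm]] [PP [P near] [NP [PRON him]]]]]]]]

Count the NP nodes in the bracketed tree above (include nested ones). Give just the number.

8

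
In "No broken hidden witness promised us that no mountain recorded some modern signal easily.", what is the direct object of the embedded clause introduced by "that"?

The verb of the embedded clause introduced by "that" is "recorded"; its direct object is the NP "some modern signal".

some modern signal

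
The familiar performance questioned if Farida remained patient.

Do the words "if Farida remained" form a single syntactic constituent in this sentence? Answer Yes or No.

No

The smallest constituent containing the whole sequence is the subordinate clause [SBAR if Farida remained patient], but the sequence is only part of it — it straddles the boundary between complementizer "if" and clause "Farida remained patient".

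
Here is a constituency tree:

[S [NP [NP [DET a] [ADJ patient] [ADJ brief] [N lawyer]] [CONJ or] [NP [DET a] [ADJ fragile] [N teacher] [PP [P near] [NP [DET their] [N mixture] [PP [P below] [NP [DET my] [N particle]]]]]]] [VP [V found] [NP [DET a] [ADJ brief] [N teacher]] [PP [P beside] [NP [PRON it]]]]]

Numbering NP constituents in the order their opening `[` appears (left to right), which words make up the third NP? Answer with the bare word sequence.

In left-to-right order the NP constituents are "a patient brief lawyer or a fragile teacher near their mixture below my particle"; "a patient brief lawyer"; "a fragile teacher near their mixture below my particle"; "their mixture below my particle"; "my particle"; "a brief teacher"; "it". Number 3 is "a fragile teacher near their mixture below my particle".

a fragile teacher near their mixture below my particle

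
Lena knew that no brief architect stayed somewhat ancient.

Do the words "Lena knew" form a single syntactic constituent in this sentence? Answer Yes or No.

No

The smallest constituent containing the whole sequence is the clause [S Lena knew that no brief architect stayed somewhat ancient], but the sequence is only part of it — it straddles the boundary between noun phrase "Lena" and verb phrase "knew that no brief architect stayed somewhat ancient".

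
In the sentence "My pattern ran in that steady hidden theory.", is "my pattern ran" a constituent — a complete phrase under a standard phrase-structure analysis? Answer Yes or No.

No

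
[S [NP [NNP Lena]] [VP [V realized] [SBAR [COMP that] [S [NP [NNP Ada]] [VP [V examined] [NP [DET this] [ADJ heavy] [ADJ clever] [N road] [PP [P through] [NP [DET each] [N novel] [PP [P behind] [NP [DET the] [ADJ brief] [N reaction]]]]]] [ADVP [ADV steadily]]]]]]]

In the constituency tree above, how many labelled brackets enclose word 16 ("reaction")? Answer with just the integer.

11

The word sits inside N, which is inside NP, inside PP, inside NP, inside PP, inside NP, inside VP, inside S, inside SBAR, inside VP, inside S — 11 brackets in all.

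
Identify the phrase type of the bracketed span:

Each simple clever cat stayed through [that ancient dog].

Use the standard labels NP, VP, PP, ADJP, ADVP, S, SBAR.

NP

"dog" is the head of the bracketed span, so the span is a noun phrase: NP.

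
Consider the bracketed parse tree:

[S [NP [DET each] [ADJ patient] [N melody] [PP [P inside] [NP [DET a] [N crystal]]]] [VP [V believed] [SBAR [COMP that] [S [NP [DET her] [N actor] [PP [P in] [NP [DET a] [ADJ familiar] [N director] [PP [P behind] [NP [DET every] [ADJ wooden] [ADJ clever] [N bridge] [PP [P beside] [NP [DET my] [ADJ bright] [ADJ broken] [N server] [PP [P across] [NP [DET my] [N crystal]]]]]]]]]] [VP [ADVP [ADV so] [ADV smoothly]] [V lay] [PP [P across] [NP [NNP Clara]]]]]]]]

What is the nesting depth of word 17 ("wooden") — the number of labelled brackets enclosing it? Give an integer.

10

Counting open brackets not yet closed at "wooden": [S [VP [SBAR [S [NP [PP [NP [PP [NP [ADJ = 10.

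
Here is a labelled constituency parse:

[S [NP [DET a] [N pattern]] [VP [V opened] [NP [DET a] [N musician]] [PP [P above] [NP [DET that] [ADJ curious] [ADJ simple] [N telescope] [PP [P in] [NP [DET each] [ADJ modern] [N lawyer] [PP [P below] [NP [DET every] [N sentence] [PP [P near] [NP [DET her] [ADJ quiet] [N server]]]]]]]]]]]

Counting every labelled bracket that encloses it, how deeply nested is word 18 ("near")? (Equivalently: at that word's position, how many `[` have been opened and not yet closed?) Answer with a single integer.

The word sits inside P, which is inside PP, inside NP, inside PP, inside NP, inside PP, inside NP, inside PP, inside VP, inside S — 10 brackets in all.

10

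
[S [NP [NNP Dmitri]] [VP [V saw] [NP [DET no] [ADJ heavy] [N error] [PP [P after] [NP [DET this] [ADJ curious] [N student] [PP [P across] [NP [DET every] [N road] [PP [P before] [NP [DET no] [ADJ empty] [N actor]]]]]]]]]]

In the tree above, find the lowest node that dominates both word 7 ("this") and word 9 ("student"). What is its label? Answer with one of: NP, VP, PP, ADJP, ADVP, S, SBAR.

NP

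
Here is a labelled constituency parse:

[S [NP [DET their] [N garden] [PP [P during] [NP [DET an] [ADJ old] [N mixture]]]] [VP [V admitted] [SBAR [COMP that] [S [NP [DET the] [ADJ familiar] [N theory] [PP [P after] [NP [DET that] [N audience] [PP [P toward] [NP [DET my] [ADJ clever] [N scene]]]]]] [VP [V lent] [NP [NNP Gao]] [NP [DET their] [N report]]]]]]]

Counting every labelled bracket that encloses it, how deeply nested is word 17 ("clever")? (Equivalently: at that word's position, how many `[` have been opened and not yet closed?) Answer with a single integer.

10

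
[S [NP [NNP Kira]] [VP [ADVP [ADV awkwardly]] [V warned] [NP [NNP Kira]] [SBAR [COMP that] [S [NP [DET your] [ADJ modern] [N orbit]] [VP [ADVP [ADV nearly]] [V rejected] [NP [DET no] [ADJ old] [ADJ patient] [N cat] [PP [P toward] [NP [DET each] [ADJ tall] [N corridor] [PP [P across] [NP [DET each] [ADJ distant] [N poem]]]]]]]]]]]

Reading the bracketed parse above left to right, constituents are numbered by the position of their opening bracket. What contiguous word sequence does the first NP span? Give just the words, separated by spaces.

Kira

Opening `[NP` markers occur at word positions 1, 4, 6, 11, 16, 20; the first of these opens the constituent [NP Kira].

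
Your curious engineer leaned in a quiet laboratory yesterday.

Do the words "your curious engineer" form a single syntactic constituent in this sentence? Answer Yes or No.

"your curious engineer" is exactly the noun phrase [NP your curious engineer], a complete constituent.

Yes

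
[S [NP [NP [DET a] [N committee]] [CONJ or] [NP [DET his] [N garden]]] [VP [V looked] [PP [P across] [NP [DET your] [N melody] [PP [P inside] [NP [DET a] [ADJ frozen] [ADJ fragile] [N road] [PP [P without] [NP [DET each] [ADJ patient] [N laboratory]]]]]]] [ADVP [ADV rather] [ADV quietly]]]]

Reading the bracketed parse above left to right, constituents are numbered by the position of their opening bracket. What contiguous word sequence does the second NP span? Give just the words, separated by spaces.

a committee

In left-to-right order the NP constituents are "a committee or his garden"; "a committee"; "his garden"; "your melody inside a frozen fragile road without each patient laboratory"; "a frozen fragile road without each patient laboratory"; "each patient laboratory". Number 2 is "a committee".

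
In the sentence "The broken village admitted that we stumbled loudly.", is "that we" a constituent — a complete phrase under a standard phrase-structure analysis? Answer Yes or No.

The smallest constituent containing the whole sequence is the subordinate clause [SBAR that we stumbled loudly], but the sequence is only part of it — it straddles the boundary between complementizer "that" and clause "we stumbled loudly".

No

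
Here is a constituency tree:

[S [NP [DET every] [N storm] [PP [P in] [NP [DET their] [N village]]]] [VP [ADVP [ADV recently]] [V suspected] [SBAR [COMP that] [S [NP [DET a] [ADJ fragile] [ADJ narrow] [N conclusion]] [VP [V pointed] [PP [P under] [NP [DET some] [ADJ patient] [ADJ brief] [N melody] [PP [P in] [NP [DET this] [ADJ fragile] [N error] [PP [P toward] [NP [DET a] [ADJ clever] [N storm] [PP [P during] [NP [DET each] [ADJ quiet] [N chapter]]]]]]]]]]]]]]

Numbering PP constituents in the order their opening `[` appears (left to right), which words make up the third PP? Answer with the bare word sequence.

The PP opening brackets appear, in order, over: "in their village"; "under some patient brief melody in this fragile error toward a clever storm during each quiet chapter"; "in this fragile error toward a clever storm during each quiet chapter"; "toward a clever storm during each quiet chapter"; "during each quiet chapter". The third one spans "in this fragile error toward a clever storm during each quiet chapter".

in this fragile error toward a clever storm during each quiet chapter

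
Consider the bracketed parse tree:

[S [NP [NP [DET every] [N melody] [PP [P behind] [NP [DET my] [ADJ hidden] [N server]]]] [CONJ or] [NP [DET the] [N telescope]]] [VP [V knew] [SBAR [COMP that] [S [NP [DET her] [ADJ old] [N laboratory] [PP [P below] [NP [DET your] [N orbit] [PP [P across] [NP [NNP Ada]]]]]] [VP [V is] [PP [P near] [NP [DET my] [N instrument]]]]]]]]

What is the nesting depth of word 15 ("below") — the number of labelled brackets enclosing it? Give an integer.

7

Path from the root down to the word: S → VP → SBAR → S → NP → PP → P. That is 7 enclosing brackets.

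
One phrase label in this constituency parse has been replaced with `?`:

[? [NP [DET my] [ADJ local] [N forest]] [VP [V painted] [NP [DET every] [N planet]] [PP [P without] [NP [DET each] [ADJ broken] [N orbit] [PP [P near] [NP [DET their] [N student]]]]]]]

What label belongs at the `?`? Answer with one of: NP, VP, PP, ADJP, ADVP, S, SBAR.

A constituent whose immediate children are NP, VP is a clause: S.

S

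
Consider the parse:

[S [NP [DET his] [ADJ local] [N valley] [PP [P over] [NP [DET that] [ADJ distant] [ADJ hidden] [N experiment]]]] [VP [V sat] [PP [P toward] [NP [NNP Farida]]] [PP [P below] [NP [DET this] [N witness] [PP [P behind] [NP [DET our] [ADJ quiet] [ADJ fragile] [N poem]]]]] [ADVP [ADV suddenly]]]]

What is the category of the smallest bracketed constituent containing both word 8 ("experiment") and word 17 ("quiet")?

The smallest bracket enclosing both words is [S his local valley over that distant hidden experiment sat toward Farida below this witness behind our quiet fragile poem suddenly], so the label is S.

S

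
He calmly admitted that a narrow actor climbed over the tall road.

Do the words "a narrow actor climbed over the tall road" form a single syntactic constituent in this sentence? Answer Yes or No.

The sequence corresponds to a single S node — the clause "a narrow actor climbed over the tall road".

Yes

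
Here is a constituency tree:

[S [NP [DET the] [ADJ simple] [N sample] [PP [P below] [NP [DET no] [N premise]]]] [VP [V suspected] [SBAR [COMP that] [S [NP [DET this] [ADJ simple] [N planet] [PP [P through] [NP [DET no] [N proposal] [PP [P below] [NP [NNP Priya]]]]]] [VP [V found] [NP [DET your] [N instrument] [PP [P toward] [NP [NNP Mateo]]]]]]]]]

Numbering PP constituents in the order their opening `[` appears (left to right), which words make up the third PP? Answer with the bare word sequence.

below Priya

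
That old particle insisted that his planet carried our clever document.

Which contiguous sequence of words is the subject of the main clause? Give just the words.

that old particle

The subject of the main clause is the NP immediately before the verb "insisted": "that old particle".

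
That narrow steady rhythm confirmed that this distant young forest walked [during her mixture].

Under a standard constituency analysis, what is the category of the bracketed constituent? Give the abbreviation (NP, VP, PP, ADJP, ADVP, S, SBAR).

PP

The bracketed span "during her mixture" is headed by "during", making it a prepositional phrase (PP).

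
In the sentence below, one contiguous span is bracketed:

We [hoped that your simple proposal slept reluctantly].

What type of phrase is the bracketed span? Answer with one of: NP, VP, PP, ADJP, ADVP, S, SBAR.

VP

"hoped" is the head of the bracketed span, so the span is a verb phrase: VP.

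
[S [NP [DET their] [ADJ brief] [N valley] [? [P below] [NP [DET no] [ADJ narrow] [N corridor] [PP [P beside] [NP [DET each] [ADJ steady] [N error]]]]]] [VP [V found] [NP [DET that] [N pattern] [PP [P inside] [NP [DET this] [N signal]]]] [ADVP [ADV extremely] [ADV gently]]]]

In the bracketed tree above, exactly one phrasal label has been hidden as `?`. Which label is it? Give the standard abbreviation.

PP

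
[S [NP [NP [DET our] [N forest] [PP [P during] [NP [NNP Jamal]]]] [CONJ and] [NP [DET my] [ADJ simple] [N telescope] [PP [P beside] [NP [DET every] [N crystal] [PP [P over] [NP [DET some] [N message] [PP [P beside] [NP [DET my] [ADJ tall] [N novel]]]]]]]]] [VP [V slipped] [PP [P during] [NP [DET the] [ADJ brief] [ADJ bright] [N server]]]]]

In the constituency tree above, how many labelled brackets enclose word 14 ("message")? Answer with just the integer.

8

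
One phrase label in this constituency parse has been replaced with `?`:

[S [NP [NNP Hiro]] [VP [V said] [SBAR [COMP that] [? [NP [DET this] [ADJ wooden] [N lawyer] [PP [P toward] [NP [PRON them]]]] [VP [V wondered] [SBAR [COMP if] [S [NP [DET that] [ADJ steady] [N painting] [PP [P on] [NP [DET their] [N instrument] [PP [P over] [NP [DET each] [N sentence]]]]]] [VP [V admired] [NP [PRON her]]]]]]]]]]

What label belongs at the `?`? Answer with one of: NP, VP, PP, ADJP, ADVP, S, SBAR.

S

The `?` node immediately contains: NP, VP. That is the internal structure of a clause, so the label is S.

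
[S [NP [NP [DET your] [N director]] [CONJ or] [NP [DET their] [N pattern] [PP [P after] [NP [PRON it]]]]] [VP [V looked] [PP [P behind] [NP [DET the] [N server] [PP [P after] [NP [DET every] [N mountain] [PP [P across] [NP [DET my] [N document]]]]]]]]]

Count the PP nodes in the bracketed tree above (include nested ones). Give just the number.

The PP constituents are: [PP after it]; [PP behind the server after every mountain across my document]; [PP after every mountain across my document]; [PP across my document]. Total: 4.

4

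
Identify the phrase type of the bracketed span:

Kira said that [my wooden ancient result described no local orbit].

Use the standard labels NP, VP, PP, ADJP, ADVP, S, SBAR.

S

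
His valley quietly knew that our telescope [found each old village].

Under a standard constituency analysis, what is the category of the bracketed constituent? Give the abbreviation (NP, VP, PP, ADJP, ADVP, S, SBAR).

The span is built around the verb "found" — a verb phrase (VP).

VP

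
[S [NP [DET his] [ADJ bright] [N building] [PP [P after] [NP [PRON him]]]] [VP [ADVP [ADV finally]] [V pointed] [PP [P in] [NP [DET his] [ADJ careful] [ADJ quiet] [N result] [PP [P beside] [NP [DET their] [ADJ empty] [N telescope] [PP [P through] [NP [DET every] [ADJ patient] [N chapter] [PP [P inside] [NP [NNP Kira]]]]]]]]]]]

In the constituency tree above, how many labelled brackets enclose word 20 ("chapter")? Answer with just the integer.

9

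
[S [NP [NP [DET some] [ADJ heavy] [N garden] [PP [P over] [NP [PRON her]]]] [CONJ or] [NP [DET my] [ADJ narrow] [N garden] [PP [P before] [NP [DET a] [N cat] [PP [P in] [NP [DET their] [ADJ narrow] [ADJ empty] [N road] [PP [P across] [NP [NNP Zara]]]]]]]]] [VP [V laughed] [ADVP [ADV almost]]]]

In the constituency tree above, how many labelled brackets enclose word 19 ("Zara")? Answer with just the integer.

Counting open brackets not yet closed at "Zara": [S [NP [NP [PP [NP [PP [NP [PP [NP [NNP = 10.

10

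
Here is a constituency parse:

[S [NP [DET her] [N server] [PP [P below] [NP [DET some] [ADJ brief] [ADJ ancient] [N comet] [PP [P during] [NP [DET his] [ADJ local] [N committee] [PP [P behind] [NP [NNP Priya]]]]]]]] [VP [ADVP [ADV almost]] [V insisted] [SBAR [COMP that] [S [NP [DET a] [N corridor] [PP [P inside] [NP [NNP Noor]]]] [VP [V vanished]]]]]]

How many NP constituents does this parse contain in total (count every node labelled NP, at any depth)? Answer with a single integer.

6

Listing each NP by its span: [NP her server below some brief ancient comet during his local committee behind Priya]; [NP some brief ancient comet during his local committee behind Priya]; [NP his local committee behind Priya]; [NP Priya]; [NP a corridor inside Noor]; [NP Noor] — that makes 6.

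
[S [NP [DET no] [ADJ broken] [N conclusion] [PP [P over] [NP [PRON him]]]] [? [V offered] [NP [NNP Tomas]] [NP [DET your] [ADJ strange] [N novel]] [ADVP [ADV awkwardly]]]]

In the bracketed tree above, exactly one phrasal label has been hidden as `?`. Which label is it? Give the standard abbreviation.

VP

Looking at what the `?` directly dominates — V 'offered', NP, NP, ADVP — this is a verb phrase (VP).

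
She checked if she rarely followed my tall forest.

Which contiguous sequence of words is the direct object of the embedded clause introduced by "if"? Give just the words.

Within the embedded clause introduced by "if", the direct object of "followed" is "my tall forest".

my tall forest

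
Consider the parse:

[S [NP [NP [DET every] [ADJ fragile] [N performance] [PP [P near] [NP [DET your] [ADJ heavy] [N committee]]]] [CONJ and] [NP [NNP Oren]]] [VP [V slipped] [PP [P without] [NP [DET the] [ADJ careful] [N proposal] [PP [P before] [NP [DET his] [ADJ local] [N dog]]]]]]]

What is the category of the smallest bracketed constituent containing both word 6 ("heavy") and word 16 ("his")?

Word 6 lies under S → NP → NP → PP → NP → ADJ; word 16 lies under S → VP → PP → NP → PP → NP → DET. The lowest shared node is the S.

S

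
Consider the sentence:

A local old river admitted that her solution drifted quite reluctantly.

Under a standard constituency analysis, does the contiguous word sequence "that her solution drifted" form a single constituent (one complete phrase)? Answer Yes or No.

The smallest constituent containing the whole sequence is the subordinate clause [SBAR that her solution drifted quite reluctantly], but the sequence is only part of it — it straddles the boundary between complementizer "that" and clause "her solution drifted quite reluctantly".

No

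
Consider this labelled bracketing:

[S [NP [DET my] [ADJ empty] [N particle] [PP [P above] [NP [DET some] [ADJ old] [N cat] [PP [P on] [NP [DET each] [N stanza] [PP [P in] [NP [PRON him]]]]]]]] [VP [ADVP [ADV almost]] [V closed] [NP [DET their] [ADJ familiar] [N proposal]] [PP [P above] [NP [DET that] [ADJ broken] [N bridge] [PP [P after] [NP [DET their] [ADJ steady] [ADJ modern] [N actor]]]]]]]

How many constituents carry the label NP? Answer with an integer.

7

Scanning left to right, an opening `[NP` appears at word positions 1, 5, 9, 12, 15, 19, 23 — 7 in total.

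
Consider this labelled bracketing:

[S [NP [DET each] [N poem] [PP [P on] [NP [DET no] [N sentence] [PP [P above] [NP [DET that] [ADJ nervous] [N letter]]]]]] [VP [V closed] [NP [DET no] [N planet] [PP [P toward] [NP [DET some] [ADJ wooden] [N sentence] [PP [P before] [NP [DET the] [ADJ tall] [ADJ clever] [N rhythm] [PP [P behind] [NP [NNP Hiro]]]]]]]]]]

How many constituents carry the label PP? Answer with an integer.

5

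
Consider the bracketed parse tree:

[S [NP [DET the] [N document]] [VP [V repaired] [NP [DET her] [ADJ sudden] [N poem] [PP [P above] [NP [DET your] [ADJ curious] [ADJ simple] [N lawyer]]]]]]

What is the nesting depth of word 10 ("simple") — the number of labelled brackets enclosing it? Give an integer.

6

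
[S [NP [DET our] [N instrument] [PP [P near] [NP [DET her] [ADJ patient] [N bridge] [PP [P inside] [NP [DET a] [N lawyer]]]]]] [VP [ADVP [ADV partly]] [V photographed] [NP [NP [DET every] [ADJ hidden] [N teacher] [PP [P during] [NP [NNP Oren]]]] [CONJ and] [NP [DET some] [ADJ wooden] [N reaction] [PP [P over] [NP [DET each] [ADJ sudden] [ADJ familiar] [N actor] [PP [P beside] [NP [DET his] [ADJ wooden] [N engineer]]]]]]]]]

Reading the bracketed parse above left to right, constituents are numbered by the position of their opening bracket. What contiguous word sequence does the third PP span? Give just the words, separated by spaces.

during Oren

Opening `[PP` markers occur at word positions 3, 7, 15, 21, 26; the third of these opens the constituent [PP during Oren].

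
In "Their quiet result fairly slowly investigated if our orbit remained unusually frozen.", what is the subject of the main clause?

The subject of the main clause is the NP immediately before the verb "investigated": "their quiet result".

their quiet result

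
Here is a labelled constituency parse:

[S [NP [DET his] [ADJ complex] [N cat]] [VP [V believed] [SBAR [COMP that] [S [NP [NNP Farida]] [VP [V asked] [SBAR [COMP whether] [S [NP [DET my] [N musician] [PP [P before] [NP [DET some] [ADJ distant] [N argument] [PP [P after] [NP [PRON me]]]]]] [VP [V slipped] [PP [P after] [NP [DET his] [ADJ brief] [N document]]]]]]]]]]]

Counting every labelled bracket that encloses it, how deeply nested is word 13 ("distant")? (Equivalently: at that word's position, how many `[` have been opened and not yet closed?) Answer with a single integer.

11

Path from the root down to the word: S → VP → SBAR → S → VP → SBAR → S → NP → PP → NP → ADJ. That is 11 enclosing brackets.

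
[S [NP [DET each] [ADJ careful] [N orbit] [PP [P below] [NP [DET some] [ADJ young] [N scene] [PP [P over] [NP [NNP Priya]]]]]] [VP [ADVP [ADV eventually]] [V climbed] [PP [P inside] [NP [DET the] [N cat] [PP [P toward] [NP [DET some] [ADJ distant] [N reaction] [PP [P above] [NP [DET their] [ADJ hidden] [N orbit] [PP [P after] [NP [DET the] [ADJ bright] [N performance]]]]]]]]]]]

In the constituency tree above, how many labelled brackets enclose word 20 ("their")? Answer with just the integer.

9

Path from the root down to the word: S → VP → PP → NP → PP → NP → PP → NP → DET. That is 9 enclosing brackets.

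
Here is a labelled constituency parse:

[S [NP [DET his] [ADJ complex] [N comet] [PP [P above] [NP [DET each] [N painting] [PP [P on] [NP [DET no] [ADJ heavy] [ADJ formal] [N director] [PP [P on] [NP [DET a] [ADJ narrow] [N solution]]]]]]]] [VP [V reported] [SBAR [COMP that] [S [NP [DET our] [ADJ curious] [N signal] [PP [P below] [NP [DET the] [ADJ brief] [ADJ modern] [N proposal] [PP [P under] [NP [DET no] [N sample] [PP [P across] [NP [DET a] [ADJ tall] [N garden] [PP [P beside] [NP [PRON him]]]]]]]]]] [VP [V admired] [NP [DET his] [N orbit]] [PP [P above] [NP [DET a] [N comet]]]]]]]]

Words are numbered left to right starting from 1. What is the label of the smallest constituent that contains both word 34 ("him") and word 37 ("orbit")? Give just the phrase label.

S

Both words fall inside [S our curious signal below the brief modern proposal under no sample across a tall garden beside him admired his orbit above a comet] (words 18–40), and no smaller constituent contains them both. Label: S.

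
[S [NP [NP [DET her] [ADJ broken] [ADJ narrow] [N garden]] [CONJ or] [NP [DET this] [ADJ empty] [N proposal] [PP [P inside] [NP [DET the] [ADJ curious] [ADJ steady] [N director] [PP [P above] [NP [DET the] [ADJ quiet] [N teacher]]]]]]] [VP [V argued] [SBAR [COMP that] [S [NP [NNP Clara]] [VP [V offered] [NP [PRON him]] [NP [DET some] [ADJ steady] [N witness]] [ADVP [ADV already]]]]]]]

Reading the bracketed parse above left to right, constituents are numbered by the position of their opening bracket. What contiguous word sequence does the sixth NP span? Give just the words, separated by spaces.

Clara

Opening `[NP` markers occur at word positions 1, 1, 6, 10, 15, 20, 22, 23; the sixth of these opens the constituent [NP Clara].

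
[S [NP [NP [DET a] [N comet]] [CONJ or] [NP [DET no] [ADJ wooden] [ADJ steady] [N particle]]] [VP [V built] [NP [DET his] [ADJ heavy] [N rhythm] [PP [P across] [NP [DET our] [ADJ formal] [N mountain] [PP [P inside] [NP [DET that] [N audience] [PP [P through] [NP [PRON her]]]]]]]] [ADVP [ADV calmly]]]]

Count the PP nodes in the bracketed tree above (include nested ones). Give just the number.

Listing each PP by its span: [PP across our formal mountain inside that audience through her]; [PP inside that audience through her]; [PP through her] — that makes 3.

3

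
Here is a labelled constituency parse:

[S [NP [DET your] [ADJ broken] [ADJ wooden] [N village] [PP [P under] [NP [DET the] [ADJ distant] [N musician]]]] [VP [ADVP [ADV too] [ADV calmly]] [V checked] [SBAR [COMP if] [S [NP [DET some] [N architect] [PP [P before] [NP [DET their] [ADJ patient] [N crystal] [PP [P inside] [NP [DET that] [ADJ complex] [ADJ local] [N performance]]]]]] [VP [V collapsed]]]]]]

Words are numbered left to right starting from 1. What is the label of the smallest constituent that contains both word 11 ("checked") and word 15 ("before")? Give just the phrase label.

VP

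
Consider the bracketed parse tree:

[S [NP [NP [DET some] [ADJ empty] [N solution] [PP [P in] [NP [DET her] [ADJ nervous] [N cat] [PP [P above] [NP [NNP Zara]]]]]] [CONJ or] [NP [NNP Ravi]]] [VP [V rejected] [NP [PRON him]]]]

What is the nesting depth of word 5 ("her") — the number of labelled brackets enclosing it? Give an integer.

6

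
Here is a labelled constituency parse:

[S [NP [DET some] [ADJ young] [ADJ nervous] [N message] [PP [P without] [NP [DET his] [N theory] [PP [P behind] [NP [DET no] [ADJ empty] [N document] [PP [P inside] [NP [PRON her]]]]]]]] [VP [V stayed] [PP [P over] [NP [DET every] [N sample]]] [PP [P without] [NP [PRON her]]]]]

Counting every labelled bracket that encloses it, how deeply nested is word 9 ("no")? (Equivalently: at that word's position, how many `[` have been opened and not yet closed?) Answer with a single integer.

7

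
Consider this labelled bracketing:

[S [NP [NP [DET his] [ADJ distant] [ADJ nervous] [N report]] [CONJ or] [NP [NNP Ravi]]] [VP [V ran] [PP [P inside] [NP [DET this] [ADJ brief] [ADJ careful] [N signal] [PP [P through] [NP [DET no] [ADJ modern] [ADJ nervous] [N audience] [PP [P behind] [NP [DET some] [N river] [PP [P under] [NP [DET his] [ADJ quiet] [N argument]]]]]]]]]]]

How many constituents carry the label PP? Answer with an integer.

4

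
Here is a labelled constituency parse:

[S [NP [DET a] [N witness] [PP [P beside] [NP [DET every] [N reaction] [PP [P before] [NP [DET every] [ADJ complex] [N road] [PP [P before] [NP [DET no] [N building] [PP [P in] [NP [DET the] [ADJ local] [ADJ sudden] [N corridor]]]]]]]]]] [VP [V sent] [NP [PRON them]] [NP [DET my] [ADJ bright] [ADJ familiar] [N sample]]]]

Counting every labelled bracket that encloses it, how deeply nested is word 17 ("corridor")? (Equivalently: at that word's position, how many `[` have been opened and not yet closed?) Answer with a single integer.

The word sits inside N, which is inside NP, inside PP, inside NP, inside PP, inside NP, inside PP, inside NP, inside PP, inside NP, inside S — 11 brackets in all.

11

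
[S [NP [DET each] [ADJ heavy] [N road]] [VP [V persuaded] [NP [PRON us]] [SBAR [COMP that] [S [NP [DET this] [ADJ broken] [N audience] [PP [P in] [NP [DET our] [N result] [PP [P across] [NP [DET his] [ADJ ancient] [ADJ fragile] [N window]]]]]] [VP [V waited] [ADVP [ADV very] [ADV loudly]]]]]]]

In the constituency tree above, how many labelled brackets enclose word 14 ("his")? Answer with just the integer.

10

Path from the root down to the word: S → VP → SBAR → S → NP → PP → NP → PP → NP → DET. That is 10 enclosing brackets.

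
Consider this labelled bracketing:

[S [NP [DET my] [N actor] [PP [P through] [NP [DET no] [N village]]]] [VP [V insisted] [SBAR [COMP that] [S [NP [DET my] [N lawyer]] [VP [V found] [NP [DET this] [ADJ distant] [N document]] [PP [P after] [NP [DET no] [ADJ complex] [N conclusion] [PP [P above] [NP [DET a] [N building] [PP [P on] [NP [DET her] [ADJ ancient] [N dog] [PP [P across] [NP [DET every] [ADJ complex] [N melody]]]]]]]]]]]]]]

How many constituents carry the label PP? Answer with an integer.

5

Listing each PP by its span: [PP through no village]; [PP after no complex conclusion above a building on her ancient dog across every complex melody]; [PP above a building on her ancient dog across every complex melody]; [PP on her ancient dog across every complex melody]; [PP across every complex melody] — that makes 5.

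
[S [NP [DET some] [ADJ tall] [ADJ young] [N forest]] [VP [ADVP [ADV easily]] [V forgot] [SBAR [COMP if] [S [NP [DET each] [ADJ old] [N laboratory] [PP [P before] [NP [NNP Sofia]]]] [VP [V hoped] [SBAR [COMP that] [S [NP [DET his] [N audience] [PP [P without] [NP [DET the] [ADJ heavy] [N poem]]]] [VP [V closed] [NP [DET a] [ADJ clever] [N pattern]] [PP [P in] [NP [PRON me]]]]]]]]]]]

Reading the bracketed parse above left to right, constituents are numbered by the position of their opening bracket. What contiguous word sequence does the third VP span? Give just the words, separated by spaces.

closed a clever pattern in me

In left-to-right order the VP constituents are "easily forgot if each old laboratory before Sofia hoped that his audience without the heavy poem closed a clever pattern in me"; "hoped that his audience without the heavy poem closed a clever pattern in me"; "closed a clever pattern in me". Number 3 is "closed a clever pattern in me".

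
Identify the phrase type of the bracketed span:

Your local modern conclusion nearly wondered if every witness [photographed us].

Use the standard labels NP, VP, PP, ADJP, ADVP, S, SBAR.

VP

The bracketed span "photographed us" is headed by "photographed", making it a verb phrase (VP).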